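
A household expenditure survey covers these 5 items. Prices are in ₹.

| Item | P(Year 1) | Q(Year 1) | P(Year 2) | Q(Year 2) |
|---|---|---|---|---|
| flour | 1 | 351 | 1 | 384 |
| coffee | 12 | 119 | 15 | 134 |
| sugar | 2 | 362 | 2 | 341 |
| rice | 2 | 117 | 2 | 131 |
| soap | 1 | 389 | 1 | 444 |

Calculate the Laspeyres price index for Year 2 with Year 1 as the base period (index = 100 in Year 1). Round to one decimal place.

Laspeyres price index uses base-period quantities as weights.
ΣP(Year 2)·Q(Year 1) = 1×351 + 15×119 + 2×362 + 2×117 + 1×389 = 351 + 1785 + 724 + 234 + 389 = 3483
ΣP(Year 1)·Q(Year 1) = 1×351 + 12×119 + 2×362 + 2×117 + 1×389 = 351 + 1428 + 724 + 234 + 389 = 3126
Index = 3483 / 3126 × 100 = 111.4203

111.4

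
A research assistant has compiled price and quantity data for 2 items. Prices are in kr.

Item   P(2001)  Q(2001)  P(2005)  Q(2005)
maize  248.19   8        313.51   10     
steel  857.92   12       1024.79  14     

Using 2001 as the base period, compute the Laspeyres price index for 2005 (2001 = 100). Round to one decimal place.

Laspeyres price index uses base-period quantities as weights.
ΣP(2005)·Q(2001) = 313.51×8 + 1024.79×12 = 2508.08 + 12297.48 = 14805.56
ΣP(2001)·Q(2001) = 248.19×8 + 857.92×12 = 1985.52 + 10295.04 = 12280.56
Index = 14805.56 / 12280.56 × 100 = 120.5610

120.6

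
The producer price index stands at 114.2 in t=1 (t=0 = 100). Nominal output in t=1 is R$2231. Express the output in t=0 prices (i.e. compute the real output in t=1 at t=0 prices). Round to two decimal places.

1953.59

Real = Nominal ÷ (Index/100) = 2231 ÷ (114.2/100)
     = 2231 ÷ 1.142 = 1953.5902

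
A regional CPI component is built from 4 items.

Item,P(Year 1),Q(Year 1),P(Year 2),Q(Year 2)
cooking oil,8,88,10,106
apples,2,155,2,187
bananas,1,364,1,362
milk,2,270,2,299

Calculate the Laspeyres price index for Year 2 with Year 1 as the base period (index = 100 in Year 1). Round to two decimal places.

109.18

Laspeyres price index uses base-period quantities as weights.
ΣP(Year 2)·Q(Year 1) = 10×88 + 2×155 + 1×364 + 2×270 = 880 + 310 + 364 + 540 = 2094
ΣP(Year 1)·Q(Year 1) = 8×88 + 2×155 + 1×364 + 2×270 = 704 + 310 + 364 + 540 = 1918
Index = 2094 / 1918 × 100 = 109.1762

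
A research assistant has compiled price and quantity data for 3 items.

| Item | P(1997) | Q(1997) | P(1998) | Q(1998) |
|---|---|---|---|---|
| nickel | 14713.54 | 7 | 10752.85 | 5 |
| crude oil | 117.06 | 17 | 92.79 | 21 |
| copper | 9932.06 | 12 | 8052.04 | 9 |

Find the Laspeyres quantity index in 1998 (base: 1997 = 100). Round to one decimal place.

Laspeyres quantity index uses base-period prices as weights.
ΣP(1997)·Q(1998) = 14713.54×5 + 117.06×21 + 9932.06×9 = 73567.7 + 2458.26 + 89388.54 = 165414.5
ΣP(1997)·Q(1997) = 14713.54×7 + 117.06×17 + 9932.06×12 = 102994.78 + 1990.02 + 119184.72 = 224169.52
Index = 165414.5 / 224169.52 × 100 = 73.7899

73.8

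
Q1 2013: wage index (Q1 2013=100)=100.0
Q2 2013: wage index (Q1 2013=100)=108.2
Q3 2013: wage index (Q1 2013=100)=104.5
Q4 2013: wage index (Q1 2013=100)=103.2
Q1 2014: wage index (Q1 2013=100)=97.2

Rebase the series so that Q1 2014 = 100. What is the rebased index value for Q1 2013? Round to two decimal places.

Rebased(Q1 2013) = 100.0 / 97.2 × 100 = 102.8807

102.88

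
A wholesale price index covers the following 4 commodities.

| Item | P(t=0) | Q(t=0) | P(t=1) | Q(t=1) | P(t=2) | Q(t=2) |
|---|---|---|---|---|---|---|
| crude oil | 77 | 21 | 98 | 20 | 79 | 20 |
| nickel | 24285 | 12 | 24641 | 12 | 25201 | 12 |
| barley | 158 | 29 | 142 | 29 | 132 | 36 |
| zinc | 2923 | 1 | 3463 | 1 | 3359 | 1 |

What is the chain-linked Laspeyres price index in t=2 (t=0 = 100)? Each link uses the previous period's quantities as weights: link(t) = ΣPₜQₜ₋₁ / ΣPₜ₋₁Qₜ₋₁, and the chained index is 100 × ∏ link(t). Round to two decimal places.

Link t=0→t=1:
ΣP(t=1)Q(t=0) = 98×21 + 24641×12 + 142×29 + 3463×1 = 2058 + 295692 + 4118 + 3463 = 305331
ΣP(t=0)Q(t=0) = 77×21 + 24285×12 + 158×29 + 2923×1 = 1617 + 291420 + 4582 + 2923 = 300542
link = 305331/300542 = 1.015935
Link t=1→t=2:
ΣP(t=2)Q(t=1) = 79×20 + 25201×12 + 132×29 + 3359×1 = 1580 + 302412 + 3828 + 3359 = 311179
ΣP(t=1)Q(t=1) = 98×20 + 24641×12 + 142×29 + 3463×1 = 1960 + 295692 + 4118 + 3463 = 305233
link = 311179/305233 = 1.019480
Chained index = 100 × 1.015935 × 1.019480 = 103.5725

103.57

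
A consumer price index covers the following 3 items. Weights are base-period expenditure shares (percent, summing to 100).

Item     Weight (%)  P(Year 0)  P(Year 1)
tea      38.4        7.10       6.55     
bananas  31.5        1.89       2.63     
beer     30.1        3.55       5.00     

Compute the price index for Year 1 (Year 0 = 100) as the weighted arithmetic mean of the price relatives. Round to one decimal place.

tea: 38.4 × (6.55/7.10) = 38.4 × 0.922535 = 35.4254
bananas: 31.5 × (2.63/1.89) = 31.5 × 1.391534 = 43.8333
beer: 30.1 × (5.00/3.55) = 30.1 × 1.408451 = 42.3944
Index = Σ wᵢ·(p₁ᵢ/p₀ᵢ) = 35.4254 + 43.8333 + 42.3944 = 121.6531

121.7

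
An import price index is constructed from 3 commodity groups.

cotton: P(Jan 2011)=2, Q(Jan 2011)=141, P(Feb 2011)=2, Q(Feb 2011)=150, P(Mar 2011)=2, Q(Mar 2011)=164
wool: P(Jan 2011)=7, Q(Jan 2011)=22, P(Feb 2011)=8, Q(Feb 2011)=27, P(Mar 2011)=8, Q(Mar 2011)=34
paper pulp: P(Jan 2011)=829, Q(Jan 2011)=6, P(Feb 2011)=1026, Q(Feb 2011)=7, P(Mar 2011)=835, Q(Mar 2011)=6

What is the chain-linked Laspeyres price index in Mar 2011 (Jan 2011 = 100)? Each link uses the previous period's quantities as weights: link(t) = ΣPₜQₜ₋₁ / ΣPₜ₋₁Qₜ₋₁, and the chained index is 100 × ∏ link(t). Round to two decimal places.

101.02

Link Jan 2011→Feb 2011:
ΣP(Feb 2011)Q(Jan 2011) = 2×141 + 8×22 + 1026×6 = 282 + 176 + 6156 = 6614
ΣP(Jan 2011)Q(Jan 2011) = 2×141 + 7×22 + 829×6 = 282 + 154 + 4974 = 5410
link = 6614/5410 = 1.222551
Link Feb 2011→Mar 2011:
ΣP(Mar 2011)Q(Feb 2011) = 2×150 + 8×27 + 835×7 = 300 + 216 + 5845 = 6361
ΣP(Feb 2011)Q(Feb 2011) = 2×150 + 8×27 + 1026×7 = 300 + 216 + 7182 = 7698
link = 6361/7698 = 0.826319
Chained index = 100 × 1.222551 × 0.826319 = 101.0216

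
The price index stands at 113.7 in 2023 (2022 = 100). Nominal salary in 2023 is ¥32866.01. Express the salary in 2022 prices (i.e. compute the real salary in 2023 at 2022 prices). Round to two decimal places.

Real = Nominal ÷ (Index/100) = 32866.01 ÷ (113.7/100)
     = 32866.01 ÷ 1.137 = 28905.9015

28905.90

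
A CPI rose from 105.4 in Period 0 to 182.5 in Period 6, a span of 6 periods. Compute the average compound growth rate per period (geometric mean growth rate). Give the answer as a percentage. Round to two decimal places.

9.58%

Growth factor = (182.5/105.4)^(1/6) = (1.731499)^(1/6) = 1.095815
Growth rate = 1.095815 − 1 = 0.095815 = 9.5815%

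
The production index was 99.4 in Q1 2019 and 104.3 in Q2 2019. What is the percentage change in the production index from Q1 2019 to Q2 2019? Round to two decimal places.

Change = (104.3 − 99.4) / 99.4 × 100
       = 4.9 / 99.4 × 100 = 4.9296%

4.93%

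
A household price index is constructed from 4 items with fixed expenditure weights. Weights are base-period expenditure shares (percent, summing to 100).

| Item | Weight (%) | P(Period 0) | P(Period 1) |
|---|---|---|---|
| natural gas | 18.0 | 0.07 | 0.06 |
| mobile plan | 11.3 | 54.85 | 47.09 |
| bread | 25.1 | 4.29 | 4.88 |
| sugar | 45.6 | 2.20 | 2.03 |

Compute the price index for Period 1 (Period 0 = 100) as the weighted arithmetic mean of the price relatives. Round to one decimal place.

95.8

natural gas: 18.0 × (0.06/0.07) = 18.0 × 0.857143 = 15.4286
mobile plan: 11.3 × (47.09/54.85) = 11.3 × 0.858523 = 9.7013
bread: 25.1 × (4.88/4.29) = 25.1 × 1.137529 = 28.5520
sugar: 45.6 × (2.03/2.20) = 45.6 × 0.922727 = 42.0764
Index = Σ wᵢ·(p₁ᵢ/p₀ᵢ) = 15.4286 + 9.7013 + 28.5520 + 42.0764 = 95.7582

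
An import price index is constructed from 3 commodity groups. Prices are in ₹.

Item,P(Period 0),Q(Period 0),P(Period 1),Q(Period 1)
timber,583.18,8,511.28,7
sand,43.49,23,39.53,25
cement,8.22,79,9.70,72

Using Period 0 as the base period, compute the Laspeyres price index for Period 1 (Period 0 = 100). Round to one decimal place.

Laspeyres price index uses base-period quantities as weights.
ΣP(Period 1)·Q(Period 0) = 511.28×8 + 39.53×23 + 9.70×79 = 4090.24 + 909.19 + 766.3 = 5765.73
ΣP(Period 0)·Q(Period 0) = 583.18×8 + 43.49×23 + 8.22×79 = 4665.44 + 1000.27 + 649.38 = 6315.09
Index = 5765.73 / 6315.09 × 100 = 91.3008

91.3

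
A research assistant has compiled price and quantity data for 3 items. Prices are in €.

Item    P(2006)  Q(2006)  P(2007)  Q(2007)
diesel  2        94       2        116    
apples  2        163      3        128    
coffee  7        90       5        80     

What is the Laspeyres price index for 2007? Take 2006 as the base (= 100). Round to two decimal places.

Laspeyres price index uses base-period quantities as weights.
ΣP(2007)·Q(2006) = 2×94 + 3×163 + 5×90 = 188 + 489 + 450 = 1127
ΣP(2006)·Q(2006) = 2×94 + 2×163 + 7×90 = 188 + 326 + 630 = 1144
Index = 1127 / 1144 × 100 = 98.5140

98.51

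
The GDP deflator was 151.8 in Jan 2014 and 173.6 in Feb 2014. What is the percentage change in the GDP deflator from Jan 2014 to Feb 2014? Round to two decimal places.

14.36%

Change = (173.6 − 151.8) / 151.8 × 100
       = 21.8 / 151.8 × 100 = 14.3610%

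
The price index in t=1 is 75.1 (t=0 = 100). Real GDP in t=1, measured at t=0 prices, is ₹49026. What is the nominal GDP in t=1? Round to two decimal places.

36818.53

Nominal = Real × (Index/100) = 49026 × (75.1/100)
        = 49026 × 0.751 = 36818.5260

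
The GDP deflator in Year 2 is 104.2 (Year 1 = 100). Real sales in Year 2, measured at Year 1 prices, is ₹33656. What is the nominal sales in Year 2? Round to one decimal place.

35069.6

Nominal = Real × (Index/100) = 33656 × (104.2/100)
        = 33656 × 1.042 = 35069.5520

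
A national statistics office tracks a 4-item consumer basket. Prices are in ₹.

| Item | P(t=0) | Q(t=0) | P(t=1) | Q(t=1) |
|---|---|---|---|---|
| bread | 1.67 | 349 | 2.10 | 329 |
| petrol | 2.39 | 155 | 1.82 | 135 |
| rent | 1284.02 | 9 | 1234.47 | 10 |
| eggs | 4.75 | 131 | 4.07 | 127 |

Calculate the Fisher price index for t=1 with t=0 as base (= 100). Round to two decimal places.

96.39

Laspeyres component (base-period weights):
ΣP(t=1)Q(t=0) = 2.10×349 + 1.82×155 + 1234.47×9 + 4.07×131 = 732.9 + 282.1 + 11110.23 + 533.17 = 12658.4
ΣP(t=0)Q(t=0) = 1.67×349 + 2.39×155 + 1284.02×9 + 4.75×131 = 582.83 + 370.45 + 11556.18 + 622.25 = 13131.71
L = 12658.4 / 13131.71 × 100 = 96.3957
Paasche component (current-period weights):
ΣP(t=1)Q(t=1) = 2.10×329 + 1.82×135 + 1234.47×10 + 4.07×127 = 690.9 + 245.7 + 12344.7 + 516.89 = 13798.19
ΣP(t=0)Q(t=1) = 1.67×329 + 2.39×135 + 1284.02×10 + 4.75×127 = 549.43 + 322.65 + 12840.2 + 603.25 = 14315.53
P = 13798.19 / 14315.53 × 100 = 96.3862
Fisher = √(L × P) = √(96.3957 × 96.3862) = 96.3909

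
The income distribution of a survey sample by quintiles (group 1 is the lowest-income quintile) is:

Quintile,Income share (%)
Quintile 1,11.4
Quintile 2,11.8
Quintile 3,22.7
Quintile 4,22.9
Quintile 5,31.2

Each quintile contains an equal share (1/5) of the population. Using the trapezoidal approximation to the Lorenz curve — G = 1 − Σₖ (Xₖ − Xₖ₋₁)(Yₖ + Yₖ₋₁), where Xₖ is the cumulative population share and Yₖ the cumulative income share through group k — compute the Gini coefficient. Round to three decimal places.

Cumulative income shares Yₖ: 0.1140, 0.2320, 0.4590, 0.6880, 1.0000
Σ (Xₖ−Xₖ₋₁)(Yₖ+Yₖ₋₁) = (1/5)(0.1140+0.0000) + (1/5)(0.2320+0.1140) + (1/5)(0.4590+0.2320) + (1/5)(0.6880+0.4590) + (1/5)(1.0000+0.6880)
  = 0.0228 + 0.0692 + 0.1382 + 0.2294 + 0.3376 = 0.7972
G = 1 − 0.7972 = 0.2028

0.203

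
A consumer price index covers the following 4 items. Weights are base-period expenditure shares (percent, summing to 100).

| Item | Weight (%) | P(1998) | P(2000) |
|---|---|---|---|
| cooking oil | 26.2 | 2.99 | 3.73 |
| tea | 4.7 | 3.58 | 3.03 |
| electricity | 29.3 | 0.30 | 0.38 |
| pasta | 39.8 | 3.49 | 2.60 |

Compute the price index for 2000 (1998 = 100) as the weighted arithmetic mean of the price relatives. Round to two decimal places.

cooking oil: 26.2 × (3.73/2.99) = 26.2 × 1.247492 = 32.6843
tea: 4.7 × (3.03/3.58) = 4.7 × 0.846369 = 3.9779
electricity: 29.3 × (0.38/0.30) = 29.3 × 1.266667 = 37.1133
pasta: 39.8 × (2.60/3.49) = 39.8 × 0.744986 = 29.6504
Index = Σ wᵢ·(p₁ᵢ/p₀ᵢ) = 32.6843 + 3.9779 + 37.1133 + 29.6504 = 103.4260

103.43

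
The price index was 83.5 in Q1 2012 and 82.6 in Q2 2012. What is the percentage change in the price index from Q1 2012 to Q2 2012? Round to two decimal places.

Change = (82.6 − 83.5) / 83.5 × 100
       = -0.9 / 83.5 × 100 = -1.0778%

-1.08%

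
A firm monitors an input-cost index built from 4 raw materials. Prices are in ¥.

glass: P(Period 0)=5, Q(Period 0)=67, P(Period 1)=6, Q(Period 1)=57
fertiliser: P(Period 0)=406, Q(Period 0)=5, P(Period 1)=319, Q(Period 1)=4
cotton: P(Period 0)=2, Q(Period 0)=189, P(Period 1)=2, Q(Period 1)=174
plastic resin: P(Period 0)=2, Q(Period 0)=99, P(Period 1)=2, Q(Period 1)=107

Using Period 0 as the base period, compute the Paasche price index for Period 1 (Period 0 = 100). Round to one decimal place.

88.2

Paasche price index uses current-period quantities as weights.
ΣP(Period 1)·Q(Period 1) = 6×57 + 319×4 + 2×174 + 2×107 = 342 + 1276 + 348 + 214 = 2180
ΣP(Period 0)·Q(Period 1) = 5×57 + 406×4 + 2×174 + 2×107 = 285 + 1624 + 348 + 214 = 2471
Index = 2180 / 2471 × 100 = 88.2234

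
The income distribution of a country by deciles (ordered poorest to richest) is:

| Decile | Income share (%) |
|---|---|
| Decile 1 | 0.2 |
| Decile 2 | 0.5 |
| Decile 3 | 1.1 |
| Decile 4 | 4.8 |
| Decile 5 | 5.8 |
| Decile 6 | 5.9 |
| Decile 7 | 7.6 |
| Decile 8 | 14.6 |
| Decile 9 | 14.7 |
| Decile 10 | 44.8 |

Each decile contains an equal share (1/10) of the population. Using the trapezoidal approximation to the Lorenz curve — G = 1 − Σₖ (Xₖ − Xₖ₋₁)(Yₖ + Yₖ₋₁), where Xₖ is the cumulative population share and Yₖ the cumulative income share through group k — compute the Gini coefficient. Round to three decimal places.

Cumulative income shares Yₖ: 0.0020, 0.0070, 0.0180, 0.0660, 0.1240, 0.1830, 0.2590, 0.4050, 0.5520, 1.0000
Σ (Xₖ−Xₖ₋₁)(Yₖ+Yₖ₋₁) = (1/10)(0.0020+0.0000) + (1/10)(0.0070+0.0020) + (1/10)(0.0180+0.0070) + (1/10)(0.0660+0.0180) + (1/10)(0.1240+0.0660) + (1/10)(0.1830+0.1240) + (1/10)(0.2590+0.1830) + (1/10)(0.4050+0.2590) + (1/10)(0.5520+0.4050) + (1/10)(1.0000+0.5520)
  = 0.0002 + 0.0009 + 0.0025 + 0.0084 + 0.0190 + 0.0307 + 0.0442 + 0.0664 + 0.0957 + 0.1552 = 0.4232
G = 1 − 0.4232 = 0.5768

0.577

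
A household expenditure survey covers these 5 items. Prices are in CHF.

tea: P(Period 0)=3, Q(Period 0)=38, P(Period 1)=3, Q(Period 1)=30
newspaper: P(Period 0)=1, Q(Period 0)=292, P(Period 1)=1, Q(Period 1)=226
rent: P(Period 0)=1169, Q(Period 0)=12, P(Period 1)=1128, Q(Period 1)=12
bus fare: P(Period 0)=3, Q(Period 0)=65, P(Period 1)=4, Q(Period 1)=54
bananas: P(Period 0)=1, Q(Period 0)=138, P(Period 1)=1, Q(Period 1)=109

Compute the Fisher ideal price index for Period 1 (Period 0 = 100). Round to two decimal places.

Laspeyres component (base-period weights):
ΣP(Period 1)Q(Period 0) = 3×38 + 1×292 + 1128×12 + 4×65 + 1×138 = 114 + 292 + 13536 + 260 + 138 = 14340
ΣP(Period 0)Q(Period 0) = 3×38 + 1×292 + 1169×12 + 3×65 + 1×138 = 114 + 292 + 14028 + 195 + 138 = 14767
L = 14340 / 14767 × 100 = 97.1084
Paasche component (current-period weights):
ΣP(Period 1)Q(Period 1) = 3×30 + 1×226 + 1128×12 + 4×54 + 1×109 = 90 + 226 + 13536 + 216 + 109 = 14177
ΣP(Period 0)Q(Period 1) = 3×30 + 1×226 + 1169×12 + 3×54 + 1×109 = 90 + 226 + 14028 + 162 + 109 = 14615
P = 14177 / 14615 × 100 = 97.0031
Fisher = √(L × P) = √(97.1084 × 97.0031) = 97.0557

97.06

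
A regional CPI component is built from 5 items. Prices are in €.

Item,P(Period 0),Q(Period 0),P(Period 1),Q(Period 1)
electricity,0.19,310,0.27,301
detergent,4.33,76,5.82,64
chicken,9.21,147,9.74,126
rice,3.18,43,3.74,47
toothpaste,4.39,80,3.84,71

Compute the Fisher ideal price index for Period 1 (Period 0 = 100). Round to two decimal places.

108.83

Laspeyres component (base-period weights):
ΣP(Period 1)Q(Period 0) = 0.27×310 + 5.82×76 + 9.74×147 + 3.74×43 + 3.84×80 = 83.7 + 442.32 + 1431.78 + 160.82 + 307.2 = 2425.82
ΣP(Period 0)Q(Period 0) = 0.19×310 + 4.33×76 + 9.21×147 + 3.18×43 + 4.39×80 = 58.9 + 329.08 + 1353.87 + 136.74 + 351.2 = 2229.79
L = 2425.82 / 2229.79 × 100 = 108.7914
Paasche component (current-period weights):
ΣP(Period 1)Q(Period 1) = 0.27×301 + 5.82×64 + 9.74×126 + 3.74×47 + 3.84×71 = 81.27 + 372.48 + 1227.24 + 175.78 + 272.64 = 2129.41
ΣP(Period 0)Q(Period 1) = 0.19×301 + 4.33×64 + 9.21×126 + 3.18×47 + 4.39×71 = 57.19 + 277.12 + 1160.46 + 149.46 + 311.69 = 1955.92
P = 2129.41 / 1955.92 × 100 = 108.8700
Fisher = √(L × P) = √(108.7914 × 108.8700) = 108.8307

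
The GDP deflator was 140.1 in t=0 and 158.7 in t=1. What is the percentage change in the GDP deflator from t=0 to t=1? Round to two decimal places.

Change = (158.7 − 140.1) / 140.1 × 100
       = 18.6 / 140.1 × 100 = 13.2762%

13.28%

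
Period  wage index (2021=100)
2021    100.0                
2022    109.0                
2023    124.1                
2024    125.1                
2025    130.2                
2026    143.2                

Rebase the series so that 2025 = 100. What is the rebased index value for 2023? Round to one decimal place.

95.3

Rebased(2023) = 124.1 / 130.2 × 100 = 95.3149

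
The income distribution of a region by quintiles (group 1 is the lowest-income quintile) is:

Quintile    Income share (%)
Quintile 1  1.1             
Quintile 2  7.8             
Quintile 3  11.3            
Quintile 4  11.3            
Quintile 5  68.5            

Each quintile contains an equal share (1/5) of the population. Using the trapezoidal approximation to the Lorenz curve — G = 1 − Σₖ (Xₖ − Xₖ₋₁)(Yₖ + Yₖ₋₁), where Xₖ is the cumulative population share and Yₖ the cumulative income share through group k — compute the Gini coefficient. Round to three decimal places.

Cumulative income shares Yₖ: 0.0110, 0.0890, 0.2020, 0.3150, 1.0000
Σ (Xₖ−Xₖ₋₁)(Yₖ+Yₖ₋₁) = (1/5)(0.0110+0.0000) + (1/5)(0.0890+0.0110) + (1/5)(0.2020+0.0890) + (1/5)(0.3150+0.2020) + (1/5)(1.0000+0.3150)
  = 0.0022 + 0.0200 + 0.0582 + 0.1034 + 0.2630 = 0.4468
G = 1 − 0.4468 = 0.5532

0.553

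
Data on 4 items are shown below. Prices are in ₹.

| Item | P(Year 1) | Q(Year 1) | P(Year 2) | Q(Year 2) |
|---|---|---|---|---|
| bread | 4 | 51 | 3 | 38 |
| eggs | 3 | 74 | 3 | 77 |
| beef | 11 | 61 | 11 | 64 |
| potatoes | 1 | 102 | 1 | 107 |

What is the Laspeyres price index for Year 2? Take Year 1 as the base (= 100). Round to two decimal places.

95.75

Laspeyres price index uses base-period quantities as weights.
ΣP(Year 2)·Q(Year 1) = 3×51 + 3×74 + 11×61 + 1×102 = 153 + 222 + 671 + 102 = 1148
ΣP(Year 1)·Q(Year 1) = 4×51 + 3×74 + 11×61 + 1×102 = 204 + 222 + 671 + 102 = 1199
Index = 1148 / 1199 × 100 = 95.7465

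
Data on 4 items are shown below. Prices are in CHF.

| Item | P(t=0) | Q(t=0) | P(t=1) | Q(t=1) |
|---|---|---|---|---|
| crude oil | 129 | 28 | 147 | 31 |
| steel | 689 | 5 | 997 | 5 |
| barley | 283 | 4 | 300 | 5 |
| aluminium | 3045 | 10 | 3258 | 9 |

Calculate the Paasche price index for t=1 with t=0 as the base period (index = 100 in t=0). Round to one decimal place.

111.3

Paasche price index uses current-period quantities as weights.
ΣP(t=1)·Q(t=1) = 147×31 + 997×5 + 300×5 + 3258×9 = 4557 + 4985 + 1500 + 29322 = 40364
ΣP(t=0)·Q(t=1) = 129×31 + 689×5 + 283×5 + 3045×9 = 3999 + 3445 + 1415 + 27405 = 36264
Index = 40364 / 36264 × 100 = 111.3060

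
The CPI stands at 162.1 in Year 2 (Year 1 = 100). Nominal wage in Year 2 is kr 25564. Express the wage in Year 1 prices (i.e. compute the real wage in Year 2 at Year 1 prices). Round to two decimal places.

Real = Nominal ÷ (Index/100) = 25564 ÷ (162.1/100)
     = 25564 ÷ 1.621 = 15770.5120

15770.51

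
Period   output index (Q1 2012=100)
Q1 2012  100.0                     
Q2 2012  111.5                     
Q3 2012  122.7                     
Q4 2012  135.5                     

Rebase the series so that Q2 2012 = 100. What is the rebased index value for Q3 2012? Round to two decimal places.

110.04

Rebased(Q3 2012) = 122.7 / 111.5 × 100 = 110.0448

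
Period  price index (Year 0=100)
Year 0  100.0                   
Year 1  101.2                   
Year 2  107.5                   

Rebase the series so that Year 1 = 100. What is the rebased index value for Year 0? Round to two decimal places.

98.81

Rebased(Year 0) = 100.0 / 101.2 × 100 = 98.8142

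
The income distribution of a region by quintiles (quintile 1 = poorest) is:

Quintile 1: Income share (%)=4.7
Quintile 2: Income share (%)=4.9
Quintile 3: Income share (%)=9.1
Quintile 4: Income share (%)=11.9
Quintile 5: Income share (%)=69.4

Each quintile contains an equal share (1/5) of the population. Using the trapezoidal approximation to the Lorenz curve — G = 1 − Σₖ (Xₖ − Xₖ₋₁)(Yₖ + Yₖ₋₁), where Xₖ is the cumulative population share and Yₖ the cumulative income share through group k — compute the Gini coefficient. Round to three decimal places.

0.546

Cumulative income shares Yₖ: 0.0470, 0.0960, 0.1870, 0.3060, 1.0000
Σ (Xₖ−Xₖ₋₁)(Yₖ+Yₖ₋₁) = (1/5)(0.0470+0.0000) + (1/5)(0.0960+0.0470) + (1/5)(0.1870+0.0960) + (1/5)(0.3060+0.1870) + (1/5)(1.0000+0.3060)
  = 0.0094 + 0.0286 + 0.0566 + 0.0986 + 0.2612 = 0.4544
G = 1 − 0.4544 = 0.5456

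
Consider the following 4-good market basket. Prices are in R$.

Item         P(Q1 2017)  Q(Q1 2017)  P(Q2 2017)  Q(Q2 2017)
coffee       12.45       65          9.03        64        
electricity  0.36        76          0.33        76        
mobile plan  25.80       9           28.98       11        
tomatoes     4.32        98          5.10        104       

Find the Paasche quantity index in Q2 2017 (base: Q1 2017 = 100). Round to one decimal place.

105.8

Paasche quantity index uses current-period prices as weights.
ΣP(Q2 2017)·Q(Q2 2017) = 9.03×64 + 0.33×76 + 28.98×11 + 5.10×104 = 577.92 + 25.08 + 318.78 + 530.4 = 1452.18
ΣP(Q2 2017)·Q(Q1 2017) = 9.03×65 + 0.33×76 + 28.98×9 + 5.10×98 = 586.95 + 25.08 + 260.82 + 499.8 = 1372.65
Index = 1452.18 / 1372.65 × 100 = 105.7939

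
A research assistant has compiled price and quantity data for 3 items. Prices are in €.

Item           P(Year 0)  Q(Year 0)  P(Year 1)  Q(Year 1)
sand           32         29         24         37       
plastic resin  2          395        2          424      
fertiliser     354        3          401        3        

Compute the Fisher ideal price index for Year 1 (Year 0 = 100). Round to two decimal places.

95.85

Laspeyres component (base-period weights):
ΣP(Year 1)Q(Year 0) = 24×29 + 2×395 + 401×3 = 696 + 790 + 1203 = 2689
ΣP(Year 0)Q(Year 0) = 32×29 + 2×395 + 354×3 = 928 + 790 + 1062 = 2780
L = 2689 / 2780 × 100 = 96.7266
Paasche component (current-period weights):
ΣP(Year 1)Q(Year 1) = 24×37 + 2×424 + 401×3 = 888 + 848 + 1203 = 2939
ΣP(Year 0)Q(Year 1) = 32×37 + 2×424 + 354×3 = 1184 + 848 + 1062 = 3094
P = 2939 / 3094 × 100 = 94.9903
Fisher = √(L × P) = √(96.7266 × 94.9903) = 95.8545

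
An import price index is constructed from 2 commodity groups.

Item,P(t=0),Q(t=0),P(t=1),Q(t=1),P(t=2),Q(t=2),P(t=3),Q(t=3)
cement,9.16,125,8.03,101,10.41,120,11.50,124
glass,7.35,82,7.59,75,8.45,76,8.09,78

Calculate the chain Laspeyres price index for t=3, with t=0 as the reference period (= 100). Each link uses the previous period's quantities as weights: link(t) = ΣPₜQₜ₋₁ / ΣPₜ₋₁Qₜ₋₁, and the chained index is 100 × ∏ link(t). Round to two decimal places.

119.81

Link t=0→t=1:
ΣP(t=1)Q(t=0) = 8.03×125 + 7.59×82 = 1003.75 + 622.38 = 1626.13
ΣP(t=0)Q(t=0) = 9.16×125 + 7.35×82 = 1145 + 602.7 = 1747.7
link = 1626.13/1747.7 = 0.930440
Link t=1→t=2:
ΣP(t=2)Q(t=1) = 10.41×101 + 8.45×75 = 1051.41 + 633.75 = 1685.16
ΣP(t=1)Q(t=1) = 8.03×101 + 7.59×75 = 811.03 + 569.25 = 1380.28
link = 1685.16/1380.28 = 1.220883
Link t=2→t=3:
ΣP(t=3)Q(t=2) = 11.50×120 + 8.09×76 = 1380 + 614.84 = 1994.84
ΣP(t=2)Q(t=2) = 10.41×120 + 8.45×76 = 1249.2 + 642.2 = 1891.4
link = 1994.84/1891.4 = 1.054690
Chained index = 100 × 0.930440 × 1.220883 × 1.054690 = 119.8083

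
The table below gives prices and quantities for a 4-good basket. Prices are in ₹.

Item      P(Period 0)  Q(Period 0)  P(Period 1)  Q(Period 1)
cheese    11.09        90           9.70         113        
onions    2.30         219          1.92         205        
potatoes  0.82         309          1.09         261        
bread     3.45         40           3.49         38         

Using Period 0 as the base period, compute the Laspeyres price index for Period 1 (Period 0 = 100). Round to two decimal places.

Laspeyres price index uses base-period quantities as weights.
ΣP(Period 1)·Q(Period 0) = 9.70×90 + 1.92×219 + 1.09×309 + 3.49×40 = 873 + 420.48 + 336.81 + 139.6 = 1769.89
ΣP(Period 0)·Q(Period 0) = 11.09×90 + 2.30×219 + 0.82×309 + 3.45×40 = 998.1 + 503.7 + 253.38 + 138 = 1893.18
Index = 1769.89 / 1893.18 × 100 = 93.4877

93.49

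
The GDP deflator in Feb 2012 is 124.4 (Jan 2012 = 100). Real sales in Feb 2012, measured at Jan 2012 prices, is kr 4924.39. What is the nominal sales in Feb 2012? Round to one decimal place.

6125.9

Nominal = Real × (Index/100) = 4924.39 × (124.4/100)
        = 4924.39 × 1.244 = 6125.9412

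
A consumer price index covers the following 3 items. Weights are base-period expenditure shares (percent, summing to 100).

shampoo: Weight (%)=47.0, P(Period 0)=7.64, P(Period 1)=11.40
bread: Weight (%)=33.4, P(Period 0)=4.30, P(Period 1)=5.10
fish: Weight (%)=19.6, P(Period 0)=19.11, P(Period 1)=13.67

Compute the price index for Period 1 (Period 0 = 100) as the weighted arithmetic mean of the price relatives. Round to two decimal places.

123.77

shampoo: 47.0 × (11.40/7.64) = 47.0 × 1.492147 = 70.1309
bread: 33.4 × (5.10/4.30) = 33.4 × 1.186047 = 39.6140
fish: 19.6 × (13.67/19.11) = 19.6 × 0.715332 = 14.0205
Index = Σ wᵢ·(p₁ᵢ/p₀ᵢ) = 70.1309 + 39.6140 + 14.0205 = 123.7654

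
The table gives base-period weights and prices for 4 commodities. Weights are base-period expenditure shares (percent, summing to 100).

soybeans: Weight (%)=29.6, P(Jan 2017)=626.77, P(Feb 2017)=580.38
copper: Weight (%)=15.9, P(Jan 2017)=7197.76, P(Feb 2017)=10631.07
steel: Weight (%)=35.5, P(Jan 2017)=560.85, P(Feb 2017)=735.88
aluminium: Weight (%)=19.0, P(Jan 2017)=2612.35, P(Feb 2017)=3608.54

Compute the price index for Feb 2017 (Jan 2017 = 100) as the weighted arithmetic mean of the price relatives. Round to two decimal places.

soybeans: 29.6 × (580.38/626.77) = 29.6 × 0.925986 = 27.4092
copper: 15.9 × (10631.07/7197.76) = 15.9 × 1.476997 = 23.4843
steel: 35.5 × (735.88/560.85) = 35.5 × 1.312080 = 46.5788
aluminium: 19.0 × (3608.54/2612.35) = 19.0 × 1.381339 = 26.2454
Index = Σ wᵢ·(p₁ᵢ/p₀ᵢ) = 27.4092 + 23.4843 + 46.5788 + 26.2454 = 123.7177

123.72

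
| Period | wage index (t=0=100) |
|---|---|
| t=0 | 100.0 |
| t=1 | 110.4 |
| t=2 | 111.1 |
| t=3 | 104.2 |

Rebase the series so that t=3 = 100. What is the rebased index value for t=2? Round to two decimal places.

Rebased(t=2) = 111.1 / 104.2 × 100 = 106.6219

106.62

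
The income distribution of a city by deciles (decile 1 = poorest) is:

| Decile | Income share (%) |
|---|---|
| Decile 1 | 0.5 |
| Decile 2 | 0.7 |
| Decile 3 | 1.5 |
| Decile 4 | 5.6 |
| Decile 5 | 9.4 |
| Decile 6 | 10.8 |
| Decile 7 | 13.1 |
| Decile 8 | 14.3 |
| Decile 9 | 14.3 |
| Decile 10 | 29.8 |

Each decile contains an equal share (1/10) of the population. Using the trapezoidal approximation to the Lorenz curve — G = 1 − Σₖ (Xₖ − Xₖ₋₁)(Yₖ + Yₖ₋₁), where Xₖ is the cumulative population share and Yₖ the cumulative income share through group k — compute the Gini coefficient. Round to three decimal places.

0.447

Cumulative income shares Yₖ: 0.0050, 0.0120, 0.0270, 0.0830, 0.1770, 0.2850, 0.4160, 0.5590, 0.7020, 1.0000
Σ (Xₖ−Xₖ₋₁)(Yₖ+Yₖ₋₁) = (1/10)(0.0050+0.0000) + (1/10)(0.0120+0.0050) + (1/10)(0.0270+0.0120) + (1/10)(0.0830+0.0270) + (1/10)(0.1770+0.0830) + (1/10)(0.2850+0.1770) + (1/10)(0.4160+0.2850) + (1/10)(0.5590+0.4160) + (1/10)(0.7020+0.5590) + (1/10)(1.0000+0.7020)
  = 0.0005 + 0.0017 + 0.0039 + 0.0110 + 0.0260 + 0.0462 + 0.0701 + 0.0975 + 0.1261 + 0.1702 = 0.5532
G = 1 − 0.5532 = 0.4468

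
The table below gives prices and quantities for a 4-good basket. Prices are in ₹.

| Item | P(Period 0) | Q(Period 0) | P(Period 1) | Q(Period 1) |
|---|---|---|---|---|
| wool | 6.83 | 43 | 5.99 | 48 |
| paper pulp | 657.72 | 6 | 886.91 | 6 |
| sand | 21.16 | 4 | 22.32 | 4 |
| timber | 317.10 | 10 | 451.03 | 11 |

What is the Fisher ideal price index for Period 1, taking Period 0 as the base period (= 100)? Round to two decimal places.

Laspeyres component (base-period weights):
ΣP(Period 1)Q(Period 0) = 5.99×43 + 886.91×6 + 22.32×4 + 451.03×10 = 257.57 + 5321.46 + 89.28 + 4510.3 = 10178.61
ΣP(Period 0)Q(Period 0) = 6.83×43 + 657.72×6 + 21.16×4 + 317.10×10 = 293.69 + 3946.32 + 84.64 + 3171 = 7495.65
L = 10178.61 / 7495.65 × 100 = 135.7936
Paasche component (current-period weights):
ΣP(Period 1)Q(Period 1) = 5.99×48 + 886.91×6 + 22.32×4 + 451.03×11 = 287.52 + 5321.46 + 89.28 + 4961.33 = 10659.59
ΣP(Period 0)Q(Period 1) = 6.83×48 + 657.72×6 + 21.16×4 + 317.10×11 = 327.84 + 3946.32 + 84.64 + 3488.1 = 7846.9
P = 10659.59 / 7846.9 × 100 = 135.8446
Fisher = √(L × P) = √(135.7936 × 135.8446) = 135.8191

135.82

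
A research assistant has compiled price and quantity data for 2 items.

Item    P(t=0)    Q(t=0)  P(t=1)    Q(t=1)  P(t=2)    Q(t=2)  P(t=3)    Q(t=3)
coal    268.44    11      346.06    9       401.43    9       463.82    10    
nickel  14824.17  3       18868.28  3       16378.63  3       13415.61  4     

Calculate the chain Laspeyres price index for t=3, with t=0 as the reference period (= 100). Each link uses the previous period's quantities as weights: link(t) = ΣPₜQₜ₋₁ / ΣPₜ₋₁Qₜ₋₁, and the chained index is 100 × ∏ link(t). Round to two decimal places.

94.75

Link t=0→t=1:
ΣP(t=1)Q(t=0) = 346.06×11 + 18868.28×3 = 3806.66 + 56604.84 = 60411.5
ΣP(t=0)Q(t=0) = 268.44×11 + 14824.17×3 = 2952.84 + 44472.51 = 47425.35
link = 60411.5/47425.35 = 1.273823
Link t=1→t=2:
ΣP(t=2)Q(t=1) = 401.43×9 + 16378.63×3 = 3612.87 + 49135.89 = 52748.76
ΣP(t=1)Q(t=1) = 346.06×9 + 18868.28×3 = 3114.54 + 56604.84 = 59719.38
link = 52748.76/59719.38 = 0.883277
Link t=2→t=3:
ΣP(t=3)Q(t=2) = 463.82×9 + 13415.61×3 = 4174.38 + 40246.83 = 44421.21
ΣP(t=2)Q(t=2) = 401.43×9 + 16378.63×3 = 3612.87 + 49135.89 = 52748.76
link = 44421.21/52748.76 = 0.842128
Chained index = 100 × 1.273823 × 0.883277 × 0.842128 = 94.7511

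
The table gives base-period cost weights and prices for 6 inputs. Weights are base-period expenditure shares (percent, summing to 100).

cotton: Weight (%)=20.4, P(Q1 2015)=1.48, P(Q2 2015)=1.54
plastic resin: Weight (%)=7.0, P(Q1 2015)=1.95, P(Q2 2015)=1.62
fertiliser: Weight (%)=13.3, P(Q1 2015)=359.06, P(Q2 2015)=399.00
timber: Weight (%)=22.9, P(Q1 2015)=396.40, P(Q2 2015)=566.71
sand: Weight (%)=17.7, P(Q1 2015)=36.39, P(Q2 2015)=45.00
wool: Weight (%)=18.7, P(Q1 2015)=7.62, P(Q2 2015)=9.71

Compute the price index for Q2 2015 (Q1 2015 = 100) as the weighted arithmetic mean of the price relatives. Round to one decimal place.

cotton: 20.4 × (1.54/1.48) = 20.4 × 1.040541 = 21.2270
plastic resin: 7.0 × (1.62/1.95) = 7.0 × 0.830769 = 5.8154
fertiliser: 13.3 × (399.00/359.06) = 13.3 × 1.111235 = 14.7794
timber: 22.9 × (566.71/396.40) = 22.9 × 1.429642 = 32.7388
sand: 17.7 × (45.00/36.39) = 17.7 × 1.236603 = 21.8879
wool: 18.7 × (9.71/7.62) = 18.7 × 1.274278 = 23.8290
Index = Σ wᵢ·(p₁ᵢ/p₀ᵢ) = 21.2270 + 5.8154 + 14.7794 + 32.7388 + 21.8879 + 23.8290 = 120.2775

120.3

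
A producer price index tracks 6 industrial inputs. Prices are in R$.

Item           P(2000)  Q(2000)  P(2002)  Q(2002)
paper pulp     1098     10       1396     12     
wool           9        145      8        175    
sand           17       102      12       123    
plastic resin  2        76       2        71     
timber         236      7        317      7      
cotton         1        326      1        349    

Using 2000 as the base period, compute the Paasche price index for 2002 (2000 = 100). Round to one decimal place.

Paasche price index uses current-period quantities as weights.
ΣP(2002)·Q(2002) = 1396×12 + 8×175 + 12×123 + 2×71 + 317×7 + 1×349 = 16752 + 1400 + 1476 + 142 + 2219 + 349 = 22338
ΣP(2000)·Q(2002) = 1098×12 + 9×175 + 17×123 + 2×71 + 236×7 + 1×349 = 13176 + 1575 + 2091 + 142 + 1652 + 349 = 18985
Index = 22338 / 18985 × 100 = 117.6613

117.7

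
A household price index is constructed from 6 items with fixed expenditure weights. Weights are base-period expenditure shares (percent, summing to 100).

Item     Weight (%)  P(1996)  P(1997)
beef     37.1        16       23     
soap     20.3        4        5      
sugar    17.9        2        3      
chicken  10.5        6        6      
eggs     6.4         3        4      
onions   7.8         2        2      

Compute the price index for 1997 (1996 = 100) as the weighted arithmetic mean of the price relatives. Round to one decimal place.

132.4

beef: 37.1 × (23/16) = 37.1 × 1.437500 = 53.3313
soap: 20.3 × (5/4) = 20.3 × 1.250000 = 25.3750
sugar: 17.9 × (3/2) = 17.9 × 1.500000 = 26.8500
chicken: 10.5 × (6/6) = 10.5 × 1.000000 = 10.5000
eggs: 6.4 × (4/3) = 6.4 × 1.333333 = 8.5333
onions: 7.8 × (2/2) = 7.8 × 1.000000 = 7.8000
Index = Σ wᵢ·(p₁ᵢ/p₀ᵢ) = 53.3313 + 25.3750 + 26.8500 + 10.5000 + 8.5333 + 7.8000 = 132.3896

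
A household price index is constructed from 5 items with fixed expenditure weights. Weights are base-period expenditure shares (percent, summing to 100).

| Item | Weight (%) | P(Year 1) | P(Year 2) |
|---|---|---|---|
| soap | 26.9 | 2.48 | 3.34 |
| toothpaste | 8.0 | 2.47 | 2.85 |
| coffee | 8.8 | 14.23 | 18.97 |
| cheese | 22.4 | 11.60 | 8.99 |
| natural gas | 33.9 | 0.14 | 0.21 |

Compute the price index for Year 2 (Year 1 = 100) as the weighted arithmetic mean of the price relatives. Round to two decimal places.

125.40

soap: 26.9 × (3.34/2.48) = 26.9 × 1.346774 = 36.2282
toothpaste: 8.0 × (2.85/2.47) = 8.0 × 1.153846 = 9.2308
coffee: 8.8 × (18.97/14.23) = 8.8 × 1.333099 = 11.7313
cheese: 22.4 × (8.99/11.60) = 22.4 × 0.775000 = 17.3600
natural gas: 33.9 × (0.21/0.14) = 33.9 × 1.500000 = 50.8500
Index = Σ wᵢ·(p₁ᵢ/p₀ᵢ) = 36.2282 + 9.2308 + 11.7313 + 17.3600 + 50.8500 = 125.4003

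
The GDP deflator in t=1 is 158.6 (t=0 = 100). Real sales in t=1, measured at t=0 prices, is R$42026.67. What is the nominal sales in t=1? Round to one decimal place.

66654.3

Nominal = Real × (Index/100) = 42026.67 × (158.6/100)
        = 42026.67 × 1.586 = 66654.2986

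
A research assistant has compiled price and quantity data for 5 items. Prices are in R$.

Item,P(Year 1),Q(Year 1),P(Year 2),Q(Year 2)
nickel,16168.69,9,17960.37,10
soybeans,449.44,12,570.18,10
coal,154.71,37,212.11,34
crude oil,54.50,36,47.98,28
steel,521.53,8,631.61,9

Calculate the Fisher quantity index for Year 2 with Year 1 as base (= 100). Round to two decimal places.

Laspeyres component (base-period weights):
ΣP(Year 1)Q(Year 2) = 16168.69×10 + 449.44×10 + 154.71×34 + 54.50×28 + 521.53×9 = 161686.9 + 4494.4 + 5260.14 + 1526 + 4693.77 = 177661.21
ΣP(Year 1)Q(Year 1) = 16168.69×9 + 449.44×12 + 154.71×37 + 54.50×36 + 521.53×8 = 145518.21 + 5393.28 + 5724.27 + 1962 + 4172.24 = 162770
L = 177661.21 / 162770 × 100 = 109.1486
Paasche component (current-period weights):
ΣP(Year 2)Q(Year 2) = 17960.37×10 + 570.18×10 + 212.11×34 + 47.98×28 + 631.61×9 = 179603.7 + 5701.8 + 7211.74 + 1343.44 + 5684.49 = 199545.17
ΣP(Year 2)Q(Year 1) = 17960.37×9 + 570.18×12 + 212.11×37 + 47.98×36 + 631.61×8 = 161643.33 + 6842.16 + 7848.07 + 1727.28 + 5052.88 = 183113.72
P = 199545.17 / 183113.72 × 100 = 108.9734
Fisher = √(L × P) = √(109.1486 × 108.9734) = 109.0610

109.06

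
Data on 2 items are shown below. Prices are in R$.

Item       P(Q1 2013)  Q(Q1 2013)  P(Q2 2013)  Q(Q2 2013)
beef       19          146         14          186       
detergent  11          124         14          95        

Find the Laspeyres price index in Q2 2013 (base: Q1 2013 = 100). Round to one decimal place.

Laspeyres price index uses base-period quantities as weights.
ΣP(Q2 2013)·Q(Q1 2013) = 14×146 + 14×124 = 2044 + 1736 = 3780
ΣP(Q1 2013)·Q(Q1 2013) = 19×146 + 11×124 = 2774 + 1364 = 4138
Index = 3780 / 4138 × 100 = 91.3485

91.3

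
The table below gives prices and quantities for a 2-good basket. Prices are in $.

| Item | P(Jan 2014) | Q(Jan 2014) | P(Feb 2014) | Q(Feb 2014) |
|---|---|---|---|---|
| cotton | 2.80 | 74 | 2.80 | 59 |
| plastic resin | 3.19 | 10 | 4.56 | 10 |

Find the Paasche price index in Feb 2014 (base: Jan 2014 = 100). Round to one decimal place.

Paasche price index uses current-period quantities as weights.
ΣP(Feb 2014)·Q(Feb 2014) = 2.80×59 + 4.56×10 = 165.2 + 45.6 = 210.8
ΣP(Jan 2014)·Q(Feb 2014) = 2.80×59 + 3.19×10 = 165.2 + 31.9 = 197.1
Index = 210.8 / 197.1 × 100 = 106.9508

107.0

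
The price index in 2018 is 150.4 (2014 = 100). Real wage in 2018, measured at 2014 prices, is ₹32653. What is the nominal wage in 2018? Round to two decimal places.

Nominal = Real × (Index/100) = 32653 × (150.4/100)
        = 32653 × 1.504 = 49110.1120

49110.11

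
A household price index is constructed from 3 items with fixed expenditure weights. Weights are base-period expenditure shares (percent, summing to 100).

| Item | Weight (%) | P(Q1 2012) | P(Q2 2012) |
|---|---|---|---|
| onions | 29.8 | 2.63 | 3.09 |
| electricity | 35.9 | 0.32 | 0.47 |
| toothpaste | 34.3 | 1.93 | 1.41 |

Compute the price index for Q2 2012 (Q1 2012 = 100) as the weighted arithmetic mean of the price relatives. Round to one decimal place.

112.8

onions: 29.8 × (3.09/2.63) = 29.8 × 1.174905 = 35.0122
electricity: 35.9 × (0.47/0.32) = 35.9 × 1.468750 = 52.7281
toothpaste: 34.3 × (1.41/1.93) = 34.3 × 0.730570 = 25.0585
Index = Σ wᵢ·(p₁ᵢ/p₀ᵢ) = 35.0122 + 52.7281 + 25.0585 = 112.7988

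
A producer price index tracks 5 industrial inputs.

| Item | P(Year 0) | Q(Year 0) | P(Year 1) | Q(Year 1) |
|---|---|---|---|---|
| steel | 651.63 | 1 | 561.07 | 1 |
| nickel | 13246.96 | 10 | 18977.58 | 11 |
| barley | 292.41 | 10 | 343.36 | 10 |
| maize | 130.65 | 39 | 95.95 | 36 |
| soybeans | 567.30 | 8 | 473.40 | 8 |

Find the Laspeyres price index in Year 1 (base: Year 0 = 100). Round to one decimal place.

138.2

Laspeyres price index uses base-period quantities as weights.
ΣP(Year 1)·Q(Year 0) = 561.07×1 + 18977.58×10 + 343.36×10 + 95.95×39 + 473.40×8 = 561.07 + 189775.8 + 3433.6 + 3742.05 + 3787.2 = 201299.72
ΣP(Year 0)·Q(Year 0) = 651.63×1 + 13246.96×10 + 292.41×10 + 130.65×39 + 567.30×8 = 651.63 + 132469.6 + 2924.1 + 5095.35 + 4538.4 = 145679.08
Index = 201299.72 / 145679.08 × 100 = 138.1803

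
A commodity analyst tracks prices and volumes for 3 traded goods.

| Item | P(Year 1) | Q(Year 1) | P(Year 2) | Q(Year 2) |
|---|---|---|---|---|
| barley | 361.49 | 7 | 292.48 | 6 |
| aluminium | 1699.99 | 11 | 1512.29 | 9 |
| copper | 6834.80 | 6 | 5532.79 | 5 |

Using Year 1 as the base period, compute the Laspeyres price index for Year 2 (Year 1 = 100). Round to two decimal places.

Laspeyres price index uses base-period quantities as weights.
ΣP(Year 2)·Q(Year 1) = 292.48×7 + 1512.29×11 + 5532.79×6 = 2047.36 + 16635.19 + 33196.74 = 51879.29
ΣP(Year 1)·Q(Year 1) = 361.49×7 + 1699.99×11 + 6834.80×6 = 2530.43 + 18699.89 + 41008.8 = 62239.12
Index = 51879.29 / 62239.12 × 100 = 83.3548

83.35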